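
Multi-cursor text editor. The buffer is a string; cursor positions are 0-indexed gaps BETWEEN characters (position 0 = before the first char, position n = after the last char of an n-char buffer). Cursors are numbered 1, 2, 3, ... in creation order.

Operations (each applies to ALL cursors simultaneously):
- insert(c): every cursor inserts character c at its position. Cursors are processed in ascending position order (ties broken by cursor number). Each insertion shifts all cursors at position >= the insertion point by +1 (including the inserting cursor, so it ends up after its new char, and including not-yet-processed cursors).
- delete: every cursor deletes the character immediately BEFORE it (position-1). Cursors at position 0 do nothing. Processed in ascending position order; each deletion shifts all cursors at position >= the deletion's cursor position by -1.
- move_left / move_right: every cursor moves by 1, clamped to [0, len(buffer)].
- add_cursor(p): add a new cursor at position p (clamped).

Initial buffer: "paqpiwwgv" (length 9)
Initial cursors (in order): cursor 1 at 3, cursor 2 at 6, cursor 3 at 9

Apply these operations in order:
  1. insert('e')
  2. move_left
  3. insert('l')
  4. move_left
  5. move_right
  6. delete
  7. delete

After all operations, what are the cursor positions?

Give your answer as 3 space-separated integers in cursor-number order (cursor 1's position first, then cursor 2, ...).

Answer: 2 5 8

Derivation:
After op 1 (insert('e')): buffer="paqepiwewgve" (len 12), cursors c1@4 c2@8 c3@12, authorship ...1...2...3
After op 2 (move_left): buffer="paqepiwewgve" (len 12), cursors c1@3 c2@7 c3@11, authorship ...1...2...3
After op 3 (insert('l')): buffer="paqlepiwlewgvle" (len 15), cursors c1@4 c2@9 c3@14, authorship ...11...22...33
After op 4 (move_left): buffer="paqlepiwlewgvle" (len 15), cursors c1@3 c2@8 c3@13, authorship ...11...22...33
After op 5 (move_right): buffer="paqlepiwlewgvle" (len 15), cursors c1@4 c2@9 c3@14, authorship ...11...22...33
After op 6 (delete): buffer="paqepiwewgve" (len 12), cursors c1@3 c2@7 c3@11, authorship ...1...2...3
After op 7 (delete): buffer="paepiewge" (len 9), cursors c1@2 c2@5 c3@8, authorship ..1..2..3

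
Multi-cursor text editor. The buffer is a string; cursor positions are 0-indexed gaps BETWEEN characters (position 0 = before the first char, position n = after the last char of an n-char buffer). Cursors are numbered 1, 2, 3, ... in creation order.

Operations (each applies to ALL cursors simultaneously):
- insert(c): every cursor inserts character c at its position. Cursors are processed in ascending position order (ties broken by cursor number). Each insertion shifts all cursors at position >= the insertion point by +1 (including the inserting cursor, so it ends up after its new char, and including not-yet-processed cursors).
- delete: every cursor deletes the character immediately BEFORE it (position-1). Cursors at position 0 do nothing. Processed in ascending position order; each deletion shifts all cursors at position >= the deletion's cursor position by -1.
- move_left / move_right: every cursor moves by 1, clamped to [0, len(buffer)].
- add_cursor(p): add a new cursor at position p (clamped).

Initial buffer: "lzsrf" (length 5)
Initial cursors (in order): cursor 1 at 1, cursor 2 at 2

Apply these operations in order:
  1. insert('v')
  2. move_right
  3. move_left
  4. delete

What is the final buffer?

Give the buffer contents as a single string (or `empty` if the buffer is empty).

After op 1 (insert('v')): buffer="lvzvsrf" (len 7), cursors c1@2 c2@4, authorship .1.2...
After op 2 (move_right): buffer="lvzvsrf" (len 7), cursors c1@3 c2@5, authorship .1.2...
After op 3 (move_left): buffer="lvzvsrf" (len 7), cursors c1@2 c2@4, authorship .1.2...
After op 4 (delete): buffer="lzsrf" (len 5), cursors c1@1 c2@2, authorship .....

Answer: lzsrf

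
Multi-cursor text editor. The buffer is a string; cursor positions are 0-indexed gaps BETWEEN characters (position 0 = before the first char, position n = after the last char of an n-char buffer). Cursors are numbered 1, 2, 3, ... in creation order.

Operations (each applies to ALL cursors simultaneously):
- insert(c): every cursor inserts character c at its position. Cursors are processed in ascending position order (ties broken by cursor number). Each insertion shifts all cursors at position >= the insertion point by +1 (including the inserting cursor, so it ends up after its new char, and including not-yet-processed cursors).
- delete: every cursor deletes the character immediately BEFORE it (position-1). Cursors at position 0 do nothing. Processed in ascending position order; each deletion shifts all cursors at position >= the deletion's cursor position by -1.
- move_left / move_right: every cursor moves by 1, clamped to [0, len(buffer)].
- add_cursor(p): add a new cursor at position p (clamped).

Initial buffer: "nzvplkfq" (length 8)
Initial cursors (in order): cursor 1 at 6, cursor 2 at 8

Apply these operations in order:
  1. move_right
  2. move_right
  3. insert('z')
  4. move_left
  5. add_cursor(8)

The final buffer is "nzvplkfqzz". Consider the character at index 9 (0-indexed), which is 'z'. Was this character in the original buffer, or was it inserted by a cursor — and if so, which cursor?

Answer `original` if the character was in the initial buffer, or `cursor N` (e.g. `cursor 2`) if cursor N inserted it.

After op 1 (move_right): buffer="nzvplkfq" (len 8), cursors c1@7 c2@8, authorship ........
After op 2 (move_right): buffer="nzvplkfq" (len 8), cursors c1@8 c2@8, authorship ........
After op 3 (insert('z')): buffer="nzvplkfqzz" (len 10), cursors c1@10 c2@10, authorship ........12
After op 4 (move_left): buffer="nzvplkfqzz" (len 10), cursors c1@9 c2@9, authorship ........12
After op 5 (add_cursor(8)): buffer="nzvplkfqzz" (len 10), cursors c3@8 c1@9 c2@9, authorship ........12
Authorship (.=original, N=cursor N): . . . . . . . . 1 2
Index 9: author = 2

Answer: cursor 2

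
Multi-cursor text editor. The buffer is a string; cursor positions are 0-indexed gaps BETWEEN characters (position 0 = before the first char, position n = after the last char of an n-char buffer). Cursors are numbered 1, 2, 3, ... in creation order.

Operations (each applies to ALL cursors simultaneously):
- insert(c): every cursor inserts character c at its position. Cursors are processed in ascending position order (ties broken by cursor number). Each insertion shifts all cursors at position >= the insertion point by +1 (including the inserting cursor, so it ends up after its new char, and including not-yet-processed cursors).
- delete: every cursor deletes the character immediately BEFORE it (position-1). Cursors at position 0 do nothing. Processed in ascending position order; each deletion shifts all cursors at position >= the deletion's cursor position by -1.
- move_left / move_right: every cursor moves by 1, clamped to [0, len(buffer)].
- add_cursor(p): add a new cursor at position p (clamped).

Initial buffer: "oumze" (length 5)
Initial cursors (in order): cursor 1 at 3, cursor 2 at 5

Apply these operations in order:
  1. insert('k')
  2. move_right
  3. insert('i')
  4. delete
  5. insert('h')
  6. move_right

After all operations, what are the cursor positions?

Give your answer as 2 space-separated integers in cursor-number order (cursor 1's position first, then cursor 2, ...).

Answer: 7 9

Derivation:
After op 1 (insert('k')): buffer="oumkzek" (len 7), cursors c1@4 c2@7, authorship ...1..2
After op 2 (move_right): buffer="oumkzek" (len 7), cursors c1@5 c2@7, authorship ...1..2
After op 3 (insert('i')): buffer="oumkzieki" (len 9), cursors c1@6 c2@9, authorship ...1.1.22
After op 4 (delete): buffer="oumkzek" (len 7), cursors c1@5 c2@7, authorship ...1..2
After op 5 (insert('h')): buffer="oumkzhekh" (len 9), cursors c1@6 c2@9, authorship ...1.1.22
After op 6 (move_right): buffer="oumkzhekh" (len 9), cursors c1@7 c2@9, authorship ...1.1.22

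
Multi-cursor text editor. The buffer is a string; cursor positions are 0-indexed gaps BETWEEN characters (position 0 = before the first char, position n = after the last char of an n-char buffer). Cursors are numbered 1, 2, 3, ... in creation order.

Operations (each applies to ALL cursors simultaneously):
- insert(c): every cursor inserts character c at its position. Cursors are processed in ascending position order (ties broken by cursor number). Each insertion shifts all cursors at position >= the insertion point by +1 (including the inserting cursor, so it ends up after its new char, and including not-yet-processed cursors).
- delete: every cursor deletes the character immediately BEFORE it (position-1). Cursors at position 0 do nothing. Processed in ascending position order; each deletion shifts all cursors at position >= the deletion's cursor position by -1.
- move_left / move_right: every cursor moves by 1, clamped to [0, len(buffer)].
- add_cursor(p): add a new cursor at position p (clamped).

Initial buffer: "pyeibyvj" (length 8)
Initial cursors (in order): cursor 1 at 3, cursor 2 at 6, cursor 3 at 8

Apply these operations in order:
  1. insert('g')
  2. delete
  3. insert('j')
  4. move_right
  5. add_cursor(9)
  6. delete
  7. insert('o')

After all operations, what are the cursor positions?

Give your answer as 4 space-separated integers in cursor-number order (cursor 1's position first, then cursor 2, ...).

Answer: 5 9 11 9

Derivation:
After op 1 (insert('g')): buffer="pyegibygvjg" (len 11), cursors c1@4 c2@8 c3@11, authorship ...1...2..3
After op 2 (delete): buffer="pyeibyvj" (len 8), cursors c1@3 c2@6 c3@8, authorship ........
After op 3 (insert('j')): buffer="pyejibyjvjj" (len 11), cursors c1@4 c2@8 c3@11, authorship ...1...2..3
After op 4 (move_right): buffer="pyejibyjvjj" (len 11), cursors c1@5 c2@9 c3@11, authorship ...1...2..3
After op 5 (add_cursor(9)): buffer="pyejibyjvjj" (len 11), cursors c1@5 c2@9 c4@9 c3@11, authorship ...1...2..3
After op 6 (delete): buffer="pyejbyj" (len 7), cursors c1@4 c2@6 c4@6 c3@7, authorship ...1...
After op 7 (insert('o')): buffer="pyejobyoojo" (len 11), cursors c1@5 c2@9 c4@9 c3@11, authorship ...11..24.3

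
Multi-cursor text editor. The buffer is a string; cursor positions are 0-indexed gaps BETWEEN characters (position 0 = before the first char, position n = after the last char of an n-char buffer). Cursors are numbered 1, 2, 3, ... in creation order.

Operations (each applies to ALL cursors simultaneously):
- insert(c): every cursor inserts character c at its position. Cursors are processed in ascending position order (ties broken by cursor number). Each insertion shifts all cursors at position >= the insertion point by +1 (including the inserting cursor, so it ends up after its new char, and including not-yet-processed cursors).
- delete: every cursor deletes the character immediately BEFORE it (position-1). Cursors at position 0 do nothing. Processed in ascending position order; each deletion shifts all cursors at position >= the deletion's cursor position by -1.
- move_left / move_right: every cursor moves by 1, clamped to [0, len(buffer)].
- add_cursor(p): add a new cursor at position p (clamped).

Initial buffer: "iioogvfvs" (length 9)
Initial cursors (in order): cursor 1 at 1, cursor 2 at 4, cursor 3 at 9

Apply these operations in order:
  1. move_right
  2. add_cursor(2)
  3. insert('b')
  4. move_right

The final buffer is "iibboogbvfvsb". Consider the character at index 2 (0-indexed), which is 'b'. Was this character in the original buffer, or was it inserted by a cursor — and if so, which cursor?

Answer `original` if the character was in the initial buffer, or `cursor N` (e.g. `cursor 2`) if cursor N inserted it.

Answer: cursor 1

Derivation:
After op 1 (move_right): buffer="iioogvfvs" (len 9), cursors c1@2 c2@5 c3@9, authorship .........
After op 2 (add_cursor(2)): buffer="iioogvfvs" (len 9), cursors c1@2 c4@2 c2@5 c3@9, authorship .........
After op 3 (insert('b')): buffer="iibboogbvfvsb" (len 13), cursors c1@4 c4@4 c2@8 c3@13, authorship ..14...2....3
After op 4 (move_right): buffer="iibboogbvfvsb" (len 13), cursors c1@5 c4@5 c2@9 c3@13, authorship ..14...2....3
Authorship (.=original, N=cursor N): . . 1 4 . . . 2 . . . . 3
Index 2: author = 1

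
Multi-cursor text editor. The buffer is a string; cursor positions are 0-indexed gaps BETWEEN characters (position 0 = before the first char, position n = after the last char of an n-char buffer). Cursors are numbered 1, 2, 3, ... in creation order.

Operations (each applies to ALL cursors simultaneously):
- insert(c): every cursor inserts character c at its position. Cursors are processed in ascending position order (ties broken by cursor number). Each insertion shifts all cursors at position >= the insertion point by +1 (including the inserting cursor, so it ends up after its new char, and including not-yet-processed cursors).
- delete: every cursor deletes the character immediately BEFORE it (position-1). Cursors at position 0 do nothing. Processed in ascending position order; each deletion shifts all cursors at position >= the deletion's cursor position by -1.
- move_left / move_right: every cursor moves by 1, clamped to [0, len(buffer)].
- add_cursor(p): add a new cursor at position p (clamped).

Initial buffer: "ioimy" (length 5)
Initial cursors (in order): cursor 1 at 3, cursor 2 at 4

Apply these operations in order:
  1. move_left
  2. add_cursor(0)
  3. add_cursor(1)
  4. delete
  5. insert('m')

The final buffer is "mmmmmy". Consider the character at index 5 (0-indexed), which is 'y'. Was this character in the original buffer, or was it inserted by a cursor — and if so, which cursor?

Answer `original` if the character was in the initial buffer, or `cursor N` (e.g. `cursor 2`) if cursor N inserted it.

Answer: original

Derivation:
After op 1 (move_left): buffer="ioimy" (len 5), cursors c1@2 c2@3, authorship .....
After op 2 (add_cursor(0)): buffer="ioimy" (len 5), cursors c3@0 c1@2 c2@3, authorship .....
After op 3 (add_cursor(1)): buffer="ioimy" (len 5), cursors c3@0 c4@1 c1@2 c2@3, authorship .....
After op 4 (delete): buffer="my" (len 2), cursors c1@0 c2@0 c3@0 c4@0, authorship ..
After op 5 (insert('m')): buffer="mmmmmy" (len 6), cursors c1@4 c2@4 c3@4 c4@4, authorship 1234..
Authorship (.=original, N=cursor N): 1 2 3 4 . .
Index 5: author = original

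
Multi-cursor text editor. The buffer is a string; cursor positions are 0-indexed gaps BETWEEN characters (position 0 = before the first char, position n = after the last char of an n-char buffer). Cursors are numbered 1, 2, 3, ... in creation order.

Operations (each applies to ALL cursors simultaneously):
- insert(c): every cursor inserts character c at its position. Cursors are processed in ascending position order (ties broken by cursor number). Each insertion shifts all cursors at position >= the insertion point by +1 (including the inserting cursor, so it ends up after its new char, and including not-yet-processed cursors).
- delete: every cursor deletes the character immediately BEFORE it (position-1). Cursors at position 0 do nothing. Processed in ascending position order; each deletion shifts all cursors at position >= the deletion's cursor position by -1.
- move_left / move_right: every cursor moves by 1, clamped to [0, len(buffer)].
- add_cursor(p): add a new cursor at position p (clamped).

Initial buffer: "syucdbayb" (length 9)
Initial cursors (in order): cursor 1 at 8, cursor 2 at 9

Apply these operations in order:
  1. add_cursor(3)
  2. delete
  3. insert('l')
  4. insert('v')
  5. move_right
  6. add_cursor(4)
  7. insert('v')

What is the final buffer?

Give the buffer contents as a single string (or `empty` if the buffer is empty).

After op 1 (add_cursor(3)): buffer="syucdbayb" (len 9), cursors c3@3 c1@8 c2@9, authorship .........
After op 2 (delete): buffer="sycdba" (len 6), cursors c3@2 c1@6 c2@6, authorship ......
After op 3 (insert('l')): buffer="sylcdball" (len 9), cursors c3@3 c1@9 c2@9, authorship ..3....12
After op 4 (insert('v')): buffer="sylvcdballvv" (len 12), cursors c3@4 c1@12 c2@12, authorship ..33....1212
After op 5 (move_right): buffer="sylvcdballvv" (len 12), cursors c3@5 c1@12 c2@12, authorship ..33....1212
After op 6 (add_cursor(4)): buffer="sylvcdballvv" (len 12), cursors c4@4 c3@5 c1@12 c2@12, authorship ..33....1212
After op 7 (insert('v')): buffer="sylvvcvdballvvvv" (len 16), cursors c4@5 c3@7 c1@16 c2@16, authorship ..334.3...121212

Answer: sylvvcvdballvvvv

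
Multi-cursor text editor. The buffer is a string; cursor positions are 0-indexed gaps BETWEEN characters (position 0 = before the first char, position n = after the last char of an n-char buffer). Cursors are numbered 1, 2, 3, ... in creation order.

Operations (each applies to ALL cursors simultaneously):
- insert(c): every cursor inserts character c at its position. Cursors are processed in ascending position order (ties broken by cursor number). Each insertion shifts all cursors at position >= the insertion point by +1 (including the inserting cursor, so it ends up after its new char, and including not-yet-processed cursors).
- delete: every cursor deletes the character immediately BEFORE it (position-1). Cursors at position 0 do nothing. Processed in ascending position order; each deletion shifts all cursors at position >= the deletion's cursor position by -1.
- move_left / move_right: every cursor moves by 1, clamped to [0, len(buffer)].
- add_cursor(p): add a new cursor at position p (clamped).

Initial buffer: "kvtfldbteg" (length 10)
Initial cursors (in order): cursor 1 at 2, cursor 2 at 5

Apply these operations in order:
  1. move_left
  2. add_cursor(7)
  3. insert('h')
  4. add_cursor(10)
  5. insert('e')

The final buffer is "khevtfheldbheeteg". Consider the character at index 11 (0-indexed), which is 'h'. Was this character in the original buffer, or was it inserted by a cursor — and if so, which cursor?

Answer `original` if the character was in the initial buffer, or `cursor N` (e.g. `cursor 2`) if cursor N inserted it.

After op 1 (move_left): buffer="kvtfldbteg" (len 10), cursors c1@1 c2@4, authorship ..........
After op 2 (add_cursor(7)): buffer="kvtfldbteg" (len 10), cursors c1@1 c2@4 c3@7, authorship ..........
After op 3 (insert('h')): buffer="khvtfhldbhteg" (len 13), cursors c1@2 c2@6 c3@10, authorship .1...2...3...
After op 4 (add_cursor(10)): buffer="khvtfhldbhteg" (len 13), cursors c1@2 c2@6 c3@10 c4@10, authorship .1...2...3...
After op 5 (insert('e')): buffer="khevtfheldbheeteg" (len 17), cursors c1@3 c2@8 c3@14 c4@14, authorship .11...22...334...
Authorship (.=original, N=cursor N): . 1 1 . . . 2 2 . . . 3 3 4 . . .
Index 11: author = 3

Answer: cursor 3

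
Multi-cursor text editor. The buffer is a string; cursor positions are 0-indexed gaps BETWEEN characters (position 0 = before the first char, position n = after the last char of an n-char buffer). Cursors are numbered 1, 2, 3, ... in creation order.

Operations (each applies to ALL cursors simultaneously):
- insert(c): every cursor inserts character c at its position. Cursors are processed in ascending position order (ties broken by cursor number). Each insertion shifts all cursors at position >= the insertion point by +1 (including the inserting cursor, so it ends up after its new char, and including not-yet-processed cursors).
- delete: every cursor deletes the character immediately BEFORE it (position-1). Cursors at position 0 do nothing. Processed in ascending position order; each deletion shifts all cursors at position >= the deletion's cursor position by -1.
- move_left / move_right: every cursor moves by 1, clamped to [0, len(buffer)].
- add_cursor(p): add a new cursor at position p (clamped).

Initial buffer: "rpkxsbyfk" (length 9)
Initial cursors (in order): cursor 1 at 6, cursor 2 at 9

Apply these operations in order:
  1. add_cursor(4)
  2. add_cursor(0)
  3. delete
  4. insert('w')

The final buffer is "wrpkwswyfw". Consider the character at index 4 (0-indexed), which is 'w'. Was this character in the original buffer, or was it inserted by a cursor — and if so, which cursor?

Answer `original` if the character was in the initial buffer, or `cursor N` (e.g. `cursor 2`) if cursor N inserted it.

Answer: cursor 3

Derivation:
After op 1 (add_cursor(4)): buffer="rpkxsbyfk" (len 9), cursors c3@4 c1@6 c2@9, authorship .........
After op 2 (add_cursor(0)): buffer="rpkxsbyfk" (len 9), cursors c4@0 c3@4 c1@6 c2@9, authorship .........
After op 3 (delete): buffer="rpksyf" (len 6), cursors c4@0 c3@3 c1@4 c2@6, authorship ......
After op 4 (insert('w')): buffer="wrpkwswyfw" (len 10), cursors c4@1 c3@5 c1@7 c2@10, authorship 4...3.1..2
Authorship (.=original, N=cursor N): 4 . . . 3 . 1 . . 2
Index 4: author = 3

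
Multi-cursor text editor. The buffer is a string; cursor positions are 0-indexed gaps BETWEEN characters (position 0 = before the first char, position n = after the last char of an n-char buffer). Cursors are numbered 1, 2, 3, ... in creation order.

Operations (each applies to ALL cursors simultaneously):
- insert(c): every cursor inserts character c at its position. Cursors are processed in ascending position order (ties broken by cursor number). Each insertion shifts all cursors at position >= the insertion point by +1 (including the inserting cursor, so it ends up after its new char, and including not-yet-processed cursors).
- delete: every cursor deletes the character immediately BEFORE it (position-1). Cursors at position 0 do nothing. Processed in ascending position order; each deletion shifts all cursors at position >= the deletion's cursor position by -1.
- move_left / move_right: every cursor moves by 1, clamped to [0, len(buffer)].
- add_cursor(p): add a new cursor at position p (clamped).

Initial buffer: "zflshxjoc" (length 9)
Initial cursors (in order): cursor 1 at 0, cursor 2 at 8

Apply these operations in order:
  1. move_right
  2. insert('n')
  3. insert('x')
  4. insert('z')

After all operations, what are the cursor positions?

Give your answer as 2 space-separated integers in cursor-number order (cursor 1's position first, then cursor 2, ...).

After op 1 (move_right): buffer="zflshxjoc" (len 9), cursors c1@1 c2@9, authorship .........
After op 2 (insert('n')): buffer="znflshxjocn" (len 11), cursors c1@2 c2@11, authorship .1........2
After op 3 (insert('x')): buffer="znxflshxjocnx" (len 13), cursors c1@3 c2@13, authorship .11........22
After op 4 (insert('z')): buffer="znxzflshxjocnxz" (len 15), cursors c1@4 c2@15, authorship .111........222

Answer: 4 15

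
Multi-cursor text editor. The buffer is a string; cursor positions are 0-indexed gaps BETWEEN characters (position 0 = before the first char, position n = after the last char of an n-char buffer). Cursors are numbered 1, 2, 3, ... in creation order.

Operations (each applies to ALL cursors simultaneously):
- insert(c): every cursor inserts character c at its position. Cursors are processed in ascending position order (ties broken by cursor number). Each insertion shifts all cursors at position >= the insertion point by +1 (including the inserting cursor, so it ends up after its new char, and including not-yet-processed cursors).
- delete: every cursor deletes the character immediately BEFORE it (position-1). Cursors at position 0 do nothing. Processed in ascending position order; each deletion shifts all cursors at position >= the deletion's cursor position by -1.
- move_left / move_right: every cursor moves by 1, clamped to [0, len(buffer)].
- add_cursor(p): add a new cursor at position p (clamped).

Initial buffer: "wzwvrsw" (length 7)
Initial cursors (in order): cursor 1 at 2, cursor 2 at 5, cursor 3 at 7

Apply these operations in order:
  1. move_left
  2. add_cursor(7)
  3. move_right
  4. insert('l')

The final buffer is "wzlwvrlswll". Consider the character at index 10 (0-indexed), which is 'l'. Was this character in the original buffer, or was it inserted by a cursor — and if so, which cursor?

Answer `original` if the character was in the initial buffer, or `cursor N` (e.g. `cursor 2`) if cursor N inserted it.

After op 1 (move_left): buffer="wzwvrsw" (len 7), cursors c1@1 c2@4 c3@6, authorship .......
After op 2 (add_cursor(7)): buffer="wzwvrsw" (len 7), cursors c1@1 c2@4 c3@6 c4@7, authorship .......
After op 3 (move_right): buffer="wzwvrsw" (len 7), cursors c1@2 c2@5 c3@7 c4@7, authorship .......
After op 4 (insert('l')): buffer="wzlwvrlswll" (len 11), cursors c1@3 c2@7 c3@11 c4@11, authorship ..1...2..34
Authorship (.=original, N=cursor N): . . 1 . . . 2 . . 3 4
Index 10: author = 4

Answer: cursor 4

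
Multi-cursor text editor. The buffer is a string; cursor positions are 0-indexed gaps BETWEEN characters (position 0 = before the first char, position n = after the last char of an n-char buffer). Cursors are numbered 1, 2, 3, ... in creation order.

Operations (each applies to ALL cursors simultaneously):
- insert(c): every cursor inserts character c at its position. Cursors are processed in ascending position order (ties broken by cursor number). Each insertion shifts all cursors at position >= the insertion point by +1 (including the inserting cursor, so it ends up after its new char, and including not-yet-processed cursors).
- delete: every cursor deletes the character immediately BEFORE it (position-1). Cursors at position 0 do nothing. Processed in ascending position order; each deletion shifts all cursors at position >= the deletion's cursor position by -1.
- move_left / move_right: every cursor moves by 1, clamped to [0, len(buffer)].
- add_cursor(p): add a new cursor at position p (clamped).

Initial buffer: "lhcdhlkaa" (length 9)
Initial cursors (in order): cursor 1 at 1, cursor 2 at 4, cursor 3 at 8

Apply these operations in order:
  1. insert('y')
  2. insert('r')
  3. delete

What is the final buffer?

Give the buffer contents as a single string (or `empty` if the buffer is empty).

Answer: lyhcdyhlkaya

Derivation:
After op 1 (insert('y')): buffer="lyhcdyhlkaya" (len 12), cursors c1@2 c2@6 c3@11, authorship .1...2....3.
After op 2 (insert('r')): buffer="lyrhcdyrhlkayra" (len 15), cursors c1@3 c2@8 c3@14, authorship .11...22....33.
After op 3 (delete): buffer="lyhcdyhlkaya" (len 12), cursors c1@2 c2@6 c3@11, authorship .1...2....3.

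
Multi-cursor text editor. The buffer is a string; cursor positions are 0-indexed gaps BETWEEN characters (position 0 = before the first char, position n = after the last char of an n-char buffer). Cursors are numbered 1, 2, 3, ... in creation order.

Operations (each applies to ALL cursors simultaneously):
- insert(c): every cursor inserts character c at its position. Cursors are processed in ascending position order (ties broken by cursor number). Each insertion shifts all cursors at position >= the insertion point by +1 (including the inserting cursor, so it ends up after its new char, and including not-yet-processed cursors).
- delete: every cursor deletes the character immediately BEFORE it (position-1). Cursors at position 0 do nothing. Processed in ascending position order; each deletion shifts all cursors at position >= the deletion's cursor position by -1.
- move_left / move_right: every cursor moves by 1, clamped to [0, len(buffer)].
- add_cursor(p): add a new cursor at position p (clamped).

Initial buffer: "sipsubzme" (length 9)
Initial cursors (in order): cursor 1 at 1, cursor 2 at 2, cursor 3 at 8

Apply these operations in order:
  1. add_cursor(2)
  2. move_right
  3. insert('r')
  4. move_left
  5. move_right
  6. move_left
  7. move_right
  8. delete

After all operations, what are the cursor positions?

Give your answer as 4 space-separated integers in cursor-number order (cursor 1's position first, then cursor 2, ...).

After op 1 (add_cursor(2)): buffer="sipsubzme" (len 9), cursors c1@1 c2@2 c4@2 c3@8, authorship .........
After op 2 (move_right): buffer="sipsubzme" (len 9), cursors c1@2 c2@3 c4@3 c3@9, authorship .........
After op 3 (insert('r')): buffer="sirprrsubzmer" (len 13), cursors c1@3 c2@6 c4@6 c3@13, authorship ..1.24......3
After op 4 (move_left): buffer="sirprrsubzmer" (len 13), cursors c1@2 c2@5 c4@5 c3@12, authorship ..1.24......3
After op 5 (move_right): buffer="sirprrsubzmer" (len 13), cursors c1@3 c2@6 c4@6 c3@13, authorship ..1.24......3
After op 6 (move_left): buffer="sirprrsubzmer" (len 13), cursors c1@2 c2@5 c4@5 c3@12, authorship ..1.24......3
After op 7 (move_right): buffer="sirprrsubzmer" (len 13), cursors c1@3 c2@6 c4@6 c3@13, authorship ..1.24......3
After op 8 (delete): buffer="sipsubzme" (len 9), cursors c1@2 c2@3 c4@3 c3@9, authorship .........

Answer: 2 3 9 3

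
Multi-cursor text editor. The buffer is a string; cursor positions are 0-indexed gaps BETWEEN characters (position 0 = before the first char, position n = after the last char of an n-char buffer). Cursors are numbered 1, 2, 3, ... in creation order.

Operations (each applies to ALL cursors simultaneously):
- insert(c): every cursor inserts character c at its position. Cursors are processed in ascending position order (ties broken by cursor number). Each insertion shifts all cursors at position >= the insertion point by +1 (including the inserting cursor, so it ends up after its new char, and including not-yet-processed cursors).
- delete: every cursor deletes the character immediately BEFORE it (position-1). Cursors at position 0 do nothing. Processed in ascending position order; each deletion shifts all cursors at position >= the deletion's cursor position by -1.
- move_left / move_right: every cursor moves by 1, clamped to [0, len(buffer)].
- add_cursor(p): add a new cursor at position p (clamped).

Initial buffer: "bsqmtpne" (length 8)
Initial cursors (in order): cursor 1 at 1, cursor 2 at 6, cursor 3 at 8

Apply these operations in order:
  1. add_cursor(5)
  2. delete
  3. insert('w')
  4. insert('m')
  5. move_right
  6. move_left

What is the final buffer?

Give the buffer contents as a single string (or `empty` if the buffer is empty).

Answer: wmsqmwwmmnwm

Derivation:
After op 1 (add_cursor(5)): buffer="bsqmtpne" (len 8), cursors c1@1 c4@5 c2@6 c3@8, authorship ........
After op 2 (delete): buffer="sqmn" (len 4), cursors c1@0 c2@3 c4@3 c3@4, authorship ....
After op 3 (insert('w')): buffer="wsqmwwnw" (len 8), cursors c1@1 c2@6 c4@6 c3@8, authorship 1...24.3
After op 4 (insert('m')): buffer="wmsqmwwmmnwm" (len 12), cursors c1@2 c2@9 c4@9 c3@12, authorship 11...2424.33
After op 5 (move_right): buffer="wmsqmwwmmnwm" (len 12), cursors c1@3 c2@10 c4@10 c3@12, authorship 11...2424.33
After op 6 (move_left): buffer="wmsqmwwmmnwm" (len 12), cursors c1@2 c2@9 c4@9 c3@11, authorship 11...2424.33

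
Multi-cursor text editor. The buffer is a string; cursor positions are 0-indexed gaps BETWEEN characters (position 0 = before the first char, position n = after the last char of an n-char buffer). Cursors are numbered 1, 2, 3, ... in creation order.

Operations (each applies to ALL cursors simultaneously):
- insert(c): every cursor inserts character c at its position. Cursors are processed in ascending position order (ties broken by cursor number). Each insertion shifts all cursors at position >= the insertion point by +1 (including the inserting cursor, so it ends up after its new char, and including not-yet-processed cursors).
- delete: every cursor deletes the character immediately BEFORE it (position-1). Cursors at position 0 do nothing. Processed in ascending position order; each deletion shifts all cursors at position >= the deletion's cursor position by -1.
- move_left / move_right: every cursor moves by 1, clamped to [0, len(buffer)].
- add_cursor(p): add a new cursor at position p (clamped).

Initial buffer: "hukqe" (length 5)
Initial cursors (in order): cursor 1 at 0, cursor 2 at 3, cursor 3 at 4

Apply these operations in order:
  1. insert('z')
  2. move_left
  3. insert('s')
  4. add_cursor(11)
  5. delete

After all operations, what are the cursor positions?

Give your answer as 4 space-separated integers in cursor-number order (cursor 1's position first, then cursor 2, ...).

After op 1 (insert('z')): buffer="zhukzqze" (len 8), cursors c1@1 c2@5 c3@7, authorship 1...2.3.
After op 2 (move_left): buffer="zhukzqze" (len 8), cursors c1@0 c2@4 c3@6, authorship 1...2.3.
After op 3 (insert('s')): buffer="szhukszqsze" (len 11), cursors c1@1 c2@6 c3@9, authorship 11...22.33.
After op 4 (add_cursor(11)): buffer="szhukszqsze" (len 11), cursors c1@1 c2@6 c3@9 c4@11, authorship 11...22.33.
After op 5 (delete): buffer="zhukzqz" (len 7), cursors c1@0 c2@4 c3@6 c4@7, authorship 1...2.3

Answer: 0 4 6 7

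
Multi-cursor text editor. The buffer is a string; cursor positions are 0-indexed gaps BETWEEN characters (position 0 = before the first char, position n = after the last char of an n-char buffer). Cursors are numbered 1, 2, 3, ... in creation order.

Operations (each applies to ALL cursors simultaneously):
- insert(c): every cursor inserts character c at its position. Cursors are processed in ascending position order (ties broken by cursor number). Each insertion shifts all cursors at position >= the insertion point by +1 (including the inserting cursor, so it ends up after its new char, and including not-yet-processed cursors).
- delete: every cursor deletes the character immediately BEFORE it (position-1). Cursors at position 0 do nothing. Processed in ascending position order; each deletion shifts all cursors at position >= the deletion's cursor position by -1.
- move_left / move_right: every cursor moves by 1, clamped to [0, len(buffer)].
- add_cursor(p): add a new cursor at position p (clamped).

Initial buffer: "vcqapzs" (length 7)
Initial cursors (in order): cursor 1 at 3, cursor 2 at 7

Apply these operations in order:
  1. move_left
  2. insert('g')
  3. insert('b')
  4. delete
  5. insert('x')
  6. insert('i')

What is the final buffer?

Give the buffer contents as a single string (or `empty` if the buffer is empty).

Answer: vcgxiqapzgxis

Derivation:
After op 1 (move_left): buffer="vcqapzs" (len 7), cursors c1@2 c2@6, authorship .......
After op 2 (insert('g')): buffer="vcgqapzgs" (len 9), cursors c1@3 c2@8, authorship ..1....2.
After op 3 (insert('b')): buffer="vcgbqapzgbs" (len 11), cursors c1@4 c2@10, authorship ..11....22.
After op 4 (delete): buffer="vcgqapzgs" (len 9), cursors c1@3 c2@8, authorship ..1....2.
After op 5 (insert('x')): buffer="vcgxqapzgxs" (len 11), cursors c1@4 c2@10, authorship ..11....22.
After op 6 (insert('i')): buffer="vcgxiqapzgxis" (len 13), cursors c1@5 c2@12, authorship ..111....222.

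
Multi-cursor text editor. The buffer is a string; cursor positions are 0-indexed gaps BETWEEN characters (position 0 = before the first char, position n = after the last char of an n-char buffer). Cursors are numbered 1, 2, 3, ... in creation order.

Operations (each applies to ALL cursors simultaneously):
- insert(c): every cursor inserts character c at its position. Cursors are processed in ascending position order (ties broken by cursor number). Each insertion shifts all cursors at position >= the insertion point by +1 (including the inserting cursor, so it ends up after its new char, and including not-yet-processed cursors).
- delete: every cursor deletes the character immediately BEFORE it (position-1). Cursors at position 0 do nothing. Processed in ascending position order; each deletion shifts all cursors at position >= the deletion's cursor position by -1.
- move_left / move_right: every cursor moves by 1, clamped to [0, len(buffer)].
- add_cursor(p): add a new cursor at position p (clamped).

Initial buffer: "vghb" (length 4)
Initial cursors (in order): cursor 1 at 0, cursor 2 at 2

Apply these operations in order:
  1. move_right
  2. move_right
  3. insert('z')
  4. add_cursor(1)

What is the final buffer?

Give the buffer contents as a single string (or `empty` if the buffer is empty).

After op 1 (move_right): buffer="vghb" (len 4), cursors c1@1 c2@3, authorship ....
After op 2 (move_right): buffer="vghb" (len 4), cursors c1@2 c2@4, authorship ....
After op 3 (insert('z')): buffer="vgzhbz" (len 6), cursors c1@3 c2@6, authorship ..1..2
After op 4 (add_cursor(1)): buffer="vgzhbz" (len 6), cursors c3@1 c1@3 c2@6, authorship ..1..2

Answer: vgzhbz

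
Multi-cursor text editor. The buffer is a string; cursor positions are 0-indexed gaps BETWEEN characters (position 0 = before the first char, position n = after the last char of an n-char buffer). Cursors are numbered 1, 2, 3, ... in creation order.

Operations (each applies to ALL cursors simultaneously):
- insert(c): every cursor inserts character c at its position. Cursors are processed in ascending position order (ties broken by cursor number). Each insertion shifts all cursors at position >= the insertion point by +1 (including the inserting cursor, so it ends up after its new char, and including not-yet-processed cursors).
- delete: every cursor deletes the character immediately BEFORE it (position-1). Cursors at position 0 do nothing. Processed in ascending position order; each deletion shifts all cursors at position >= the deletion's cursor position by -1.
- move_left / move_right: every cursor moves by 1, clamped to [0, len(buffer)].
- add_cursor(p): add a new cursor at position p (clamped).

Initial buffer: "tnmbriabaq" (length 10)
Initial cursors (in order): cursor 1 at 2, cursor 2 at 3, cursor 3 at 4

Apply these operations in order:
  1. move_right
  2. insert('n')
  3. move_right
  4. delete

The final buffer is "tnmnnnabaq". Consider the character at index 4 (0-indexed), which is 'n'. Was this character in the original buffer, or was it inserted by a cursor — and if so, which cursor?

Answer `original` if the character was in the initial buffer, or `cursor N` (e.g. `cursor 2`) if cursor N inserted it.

After op 1 (move_right): buffer="tnmbriabaq" (len 10), cursors c1@3 c2@4 c3@5, authorship ..........
After op 2 (insert('n')): buffer="tnmnbnrniabaq" (len 13), cursors c1@4 c2@6 c3@8, authorship ...1.2.3.....
After op 3 (move_right): buffer="tnmnbnrniabaq" (len 13), cursors c1@5 c2@7 c3@9, authorship ...1.2.3.....
After op 4 (delete): buffer="tnmnnnabaq" (len 10), cursors c1@4 c2@5 c3@6, authorship ...123....
Authorship (.=original, N=cursor N): . . . 1 2 3 . . . .
Index 4: author = 2

Answer: cursor 2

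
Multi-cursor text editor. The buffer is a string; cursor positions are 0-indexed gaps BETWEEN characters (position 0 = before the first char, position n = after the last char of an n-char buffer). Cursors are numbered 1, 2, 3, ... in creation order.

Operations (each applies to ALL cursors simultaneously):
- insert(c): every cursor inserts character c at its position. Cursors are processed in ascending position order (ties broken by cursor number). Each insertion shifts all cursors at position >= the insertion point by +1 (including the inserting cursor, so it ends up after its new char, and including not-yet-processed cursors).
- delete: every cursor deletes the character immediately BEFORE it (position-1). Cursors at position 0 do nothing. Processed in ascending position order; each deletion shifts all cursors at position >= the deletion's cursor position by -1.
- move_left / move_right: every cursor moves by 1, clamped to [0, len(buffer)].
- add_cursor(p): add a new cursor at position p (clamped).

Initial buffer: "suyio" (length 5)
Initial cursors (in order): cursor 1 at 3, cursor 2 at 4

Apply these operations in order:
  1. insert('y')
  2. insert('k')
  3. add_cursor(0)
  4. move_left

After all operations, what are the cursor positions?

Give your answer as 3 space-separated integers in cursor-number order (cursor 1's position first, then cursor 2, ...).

Answer: 4 7 0

Derivation:
After op 1 (insert('y')): buffer="suyyiyo" (len 7), cursors c1@4 c2@6, authorship ...1.2.
After op 2 (insert('k')): buffer="suyykiyko" (len 9), cursors c1@5 c2@8, authorship ...11.22.
After op 3 (add_cursor(0)): buffer="suyykiyko" (len 9), cursors c3@0 c1@5 c2@8, authorship ...11.22.
After op 4 (move_left): buffer="suyykiyko" (len 9), cursors c3@0 c1@4 c2@7, authorship ...11.22.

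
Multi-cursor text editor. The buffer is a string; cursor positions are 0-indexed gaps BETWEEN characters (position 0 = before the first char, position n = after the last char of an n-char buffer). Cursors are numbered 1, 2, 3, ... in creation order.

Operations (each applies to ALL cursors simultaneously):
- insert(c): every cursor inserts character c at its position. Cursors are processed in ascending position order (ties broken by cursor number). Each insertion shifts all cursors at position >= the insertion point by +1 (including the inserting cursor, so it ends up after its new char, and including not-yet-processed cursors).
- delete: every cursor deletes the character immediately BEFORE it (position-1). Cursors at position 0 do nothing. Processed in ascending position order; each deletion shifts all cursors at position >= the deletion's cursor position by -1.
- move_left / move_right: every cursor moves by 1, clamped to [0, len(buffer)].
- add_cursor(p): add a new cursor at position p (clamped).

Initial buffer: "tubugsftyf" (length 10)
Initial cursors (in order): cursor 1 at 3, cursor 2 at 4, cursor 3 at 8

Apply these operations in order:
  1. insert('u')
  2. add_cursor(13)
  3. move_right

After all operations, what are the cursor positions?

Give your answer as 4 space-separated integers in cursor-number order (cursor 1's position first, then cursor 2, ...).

After op 1 (insert('u')): buffer="tubuuugsftuyf" (len 13), cursors c1@4 c2@6 c3@11, authorship ...1.2....3..
After op 2 (add_cursor(13)): buffer="tubuuugsftuyf" (len 13), cursors c1@4 c2@6 c3@11 c4@13, authorship ...1.2....3..
After op 3 (move_right): buffer="tubuuugsftuyf" (len 13), cursors c1@5 c2@7 c3@12 c4@13, authorship ...1.2....3..

Answer: 5 7 12 13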